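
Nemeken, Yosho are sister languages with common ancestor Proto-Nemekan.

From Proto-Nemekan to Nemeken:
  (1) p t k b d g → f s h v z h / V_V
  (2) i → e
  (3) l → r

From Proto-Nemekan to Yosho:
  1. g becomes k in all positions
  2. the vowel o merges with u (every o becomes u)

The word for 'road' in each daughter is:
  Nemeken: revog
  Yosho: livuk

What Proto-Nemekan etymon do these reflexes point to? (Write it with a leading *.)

*livog

Position 2: Nemeken has e, Yosho has i. Yosho preserves i here (none of its changes turn any other segment into i), so the proto-segment is *i.
Position 5: Nemeken has g, Yosho has k. Nemeken preserves g here (none of its changes turn any other segment into g), so the proto-segment is *g.
Position 4: Nemeken has o, Yosho has u. Nemeken preserves o here (none of its changes turn any other segment into o), so the proto-segment is *o.
Verify the candidate proto-form against each daughter:
Nemeken: *livog
  livog (rule 1 does not apply)
  livog → levog   [vowel merger]
  levog → revog   [unconditioned shift]
  giving Nemeken revog.
Yosho: *livog > livok > livuk  (by unconditioned shift, vowel merger)
Only *livog yields all of Nemeken revog, Yosho livuk.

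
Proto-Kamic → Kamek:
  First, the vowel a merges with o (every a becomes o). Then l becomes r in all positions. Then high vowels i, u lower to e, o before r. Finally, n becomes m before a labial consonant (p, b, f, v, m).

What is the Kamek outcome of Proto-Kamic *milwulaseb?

Kamek: *milwulaseb > milwuloseb > mirwuroseb > merworoseb  (by vowel merger, unconditioned shift, pre-rhotic lowering)

merworoseb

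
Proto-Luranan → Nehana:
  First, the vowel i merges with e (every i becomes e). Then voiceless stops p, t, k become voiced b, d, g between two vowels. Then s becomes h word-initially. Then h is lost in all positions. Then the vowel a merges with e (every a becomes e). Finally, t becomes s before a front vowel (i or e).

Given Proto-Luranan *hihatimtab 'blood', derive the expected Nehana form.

eedemseb

Nehana: start from *hihatimtab.
  rule 1 (vowel merger): hihatimtab → hehatemtab
  rule 2 (intervocalic voicing): hehatemtab → hehademtab
  rule 3: no change — hehademtab
  rule 4 (h-loss): hehademtab → eademtab
  rule 5 (vowel merger): eademtab → eedemteb
  rule 6 (palatalisation): eedemteb → eedemseb
  ⇒ Nehana eedemseb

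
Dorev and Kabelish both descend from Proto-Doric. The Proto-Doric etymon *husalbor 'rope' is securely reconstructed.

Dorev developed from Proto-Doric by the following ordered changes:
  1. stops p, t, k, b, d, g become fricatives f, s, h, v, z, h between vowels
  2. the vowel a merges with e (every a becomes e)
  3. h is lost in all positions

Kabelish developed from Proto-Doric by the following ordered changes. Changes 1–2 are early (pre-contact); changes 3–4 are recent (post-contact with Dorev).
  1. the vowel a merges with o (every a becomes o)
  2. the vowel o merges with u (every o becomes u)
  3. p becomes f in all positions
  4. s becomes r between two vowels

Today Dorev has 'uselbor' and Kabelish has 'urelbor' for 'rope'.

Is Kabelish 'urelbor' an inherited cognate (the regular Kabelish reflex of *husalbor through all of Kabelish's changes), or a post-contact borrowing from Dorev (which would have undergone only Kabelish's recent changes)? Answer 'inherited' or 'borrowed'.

borrowed

If inherited, *husalbor would pass through all of Kabelish's changes:
Kabelish: *husalbor
  husalbor → husolbor   [vowel merger]
  husolbor → husulbur   [vowel merger]
  husulbur (rule 3 does not apply)
  husulbur → hurulbur   [rhotacism]
  giving Kabelish hurulbur.
If borrowed from Dorev 'uselbor' after the early changes, it would undergo only the recent ones:
  rule 3 (unconditioned shift): no change (uselbor)
  rule 4 (rhotacism): uselbor → urelbor
  ⇒ as a loan: urelbor
Kabelish 'urelbor' matches the loan outcome 'urelbor', not the inherited 'hurulbur' — it skipped the early Kabelish changes, so it was borrowed from Dorev.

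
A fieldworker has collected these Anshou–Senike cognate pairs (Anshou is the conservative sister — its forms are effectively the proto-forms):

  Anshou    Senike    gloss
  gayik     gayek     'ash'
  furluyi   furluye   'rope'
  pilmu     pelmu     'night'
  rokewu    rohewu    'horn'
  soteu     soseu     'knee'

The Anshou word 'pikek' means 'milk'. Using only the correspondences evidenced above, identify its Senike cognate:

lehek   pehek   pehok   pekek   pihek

pehek

gayik ~ gayek, pilmu ~ pelmu — Anshou i corresponds to Senike e after a consonant, before a consonant other than r, m, n, p, b, f, v.
rokewu ~ rohewu — Anshou k corresponds to Senike h between vowels (before a front vowel).
Applying these to Anshou 'pikek':
  pikek → pekek   (i→e after a consonant, before a consonant other than r, m, n, p, b, f, v)
  pekek → pehek   (k→h between vowels (before a front vowel))
So the Senike cognate is 'pehek'.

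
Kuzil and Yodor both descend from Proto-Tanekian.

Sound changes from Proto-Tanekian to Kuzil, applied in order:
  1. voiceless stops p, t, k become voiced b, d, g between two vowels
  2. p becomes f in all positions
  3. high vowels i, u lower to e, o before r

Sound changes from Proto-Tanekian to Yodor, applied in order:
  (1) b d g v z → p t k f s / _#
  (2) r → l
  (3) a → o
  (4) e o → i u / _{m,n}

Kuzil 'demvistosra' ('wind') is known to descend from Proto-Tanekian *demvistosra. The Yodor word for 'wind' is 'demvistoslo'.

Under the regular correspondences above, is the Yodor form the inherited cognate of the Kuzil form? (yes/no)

no

Derive the expected Yodor reflex of *demvistosra:
Yodor: start from *demvistosra.
  rule 1: no change — demvistosra
  rule 2 (unconditioned shift): demvistosra → demvistosla
  rule 3 (vowel merger): demvistosla → demvistoslo
  rule 4 (pre-nasal raising): demvistoslo → dimvistoslo
  ⇒ Yodor dimvistoslo
The regular Yodor reflex would be 'dimvistoslo', but the attested form is 'demvistoslo'. The correspondence is irregular, so they are not cognates (the Yodor form has a different source).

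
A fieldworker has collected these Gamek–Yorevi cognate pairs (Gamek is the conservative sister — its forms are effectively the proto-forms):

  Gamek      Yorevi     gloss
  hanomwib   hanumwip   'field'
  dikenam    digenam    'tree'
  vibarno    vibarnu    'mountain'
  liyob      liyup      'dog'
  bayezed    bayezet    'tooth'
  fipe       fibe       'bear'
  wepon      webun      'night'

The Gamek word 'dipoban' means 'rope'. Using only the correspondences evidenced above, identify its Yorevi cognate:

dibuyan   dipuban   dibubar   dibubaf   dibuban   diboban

wepon ~ webun — Gamek p corresponds to Yorevi b between vowels (before a back vowel).
liyob ~ liyup — Gamek o corresponds to Yorevi u after a consonant, before a labial obstruent.
Applying these to Gamek 'dipoban':
  dipoban → diboban   (p→b between vowels (before a back vowel))
  diboban → dibuban   (o→u after a consonant, before a labial obstruent)
So the Yorevi cognate is 'dibuban'.

dibuban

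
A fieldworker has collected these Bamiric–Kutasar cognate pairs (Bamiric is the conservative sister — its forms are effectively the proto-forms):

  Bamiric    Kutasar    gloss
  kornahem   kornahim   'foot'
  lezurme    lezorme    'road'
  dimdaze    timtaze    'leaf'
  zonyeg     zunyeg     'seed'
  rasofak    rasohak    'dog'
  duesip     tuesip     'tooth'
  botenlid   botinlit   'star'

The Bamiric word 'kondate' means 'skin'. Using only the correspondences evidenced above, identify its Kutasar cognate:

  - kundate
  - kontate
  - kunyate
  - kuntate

zonyeg ~ zunyeg — Bamiric o corresponds to Kutasar u after a consonant, before a nasal.
dimdaze ~ timtaze — Bamiric d corresponds to Kutasar t after a consonant, before a back vowel.
Applying these to Bamiric 'kondate':
  kondate → kundate   (o→u after a consonant, before a nasal)
  kundate → kuntate   (d→t after a consonant, before a back vowel)
So the Kutasar cognate is 'kuntate'.

kuntate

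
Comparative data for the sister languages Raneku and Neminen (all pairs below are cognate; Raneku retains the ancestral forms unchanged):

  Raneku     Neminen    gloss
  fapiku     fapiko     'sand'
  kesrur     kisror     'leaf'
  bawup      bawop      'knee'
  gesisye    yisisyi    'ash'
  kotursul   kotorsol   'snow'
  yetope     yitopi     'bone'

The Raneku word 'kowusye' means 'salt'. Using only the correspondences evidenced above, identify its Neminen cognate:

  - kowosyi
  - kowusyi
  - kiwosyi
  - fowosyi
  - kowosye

kotursul ~ kotorsol — Raneku u corresponds to Neminen o after a consonant, before a consonant other than r, m, n, p, b, f, v.
gesisye ~ yisisyi, yetope ~ yitopi — Raneku e corresponds to Neminen i word-finally.
Applying these to Raneku 'kowusye':
  kowusye → kowosye   (u→o after a consonant, before a consonant other than r, m, n, p, b, f, v)
  kowosye → kowosyi   (e→i word-finally)
So the Neminen cognate is 'kowosyi'.

kowosyi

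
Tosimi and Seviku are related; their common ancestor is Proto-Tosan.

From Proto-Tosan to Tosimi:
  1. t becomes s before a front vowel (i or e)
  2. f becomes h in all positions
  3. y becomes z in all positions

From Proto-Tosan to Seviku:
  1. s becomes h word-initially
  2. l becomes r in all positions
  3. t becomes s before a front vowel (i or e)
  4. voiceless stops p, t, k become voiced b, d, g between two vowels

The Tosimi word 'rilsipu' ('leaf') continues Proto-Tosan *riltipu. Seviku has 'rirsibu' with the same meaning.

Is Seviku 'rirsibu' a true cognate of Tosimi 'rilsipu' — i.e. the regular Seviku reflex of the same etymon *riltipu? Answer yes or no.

yes

Derive the expected Seviku reflex of *riltipu:
Seviku: *riltipu
  riltipu (rule 1 does not apply)
  riltipu → rirtipu   [unconditioned shift]
  rirtipu → rirsipu   [palatalisation]
  rirsipu → rirsibu   [intervocalic voicing]
  giving Seviku rirsibu.
Seviku 'rirsibu' matches the regular reflex exactly, so the pair is cognate.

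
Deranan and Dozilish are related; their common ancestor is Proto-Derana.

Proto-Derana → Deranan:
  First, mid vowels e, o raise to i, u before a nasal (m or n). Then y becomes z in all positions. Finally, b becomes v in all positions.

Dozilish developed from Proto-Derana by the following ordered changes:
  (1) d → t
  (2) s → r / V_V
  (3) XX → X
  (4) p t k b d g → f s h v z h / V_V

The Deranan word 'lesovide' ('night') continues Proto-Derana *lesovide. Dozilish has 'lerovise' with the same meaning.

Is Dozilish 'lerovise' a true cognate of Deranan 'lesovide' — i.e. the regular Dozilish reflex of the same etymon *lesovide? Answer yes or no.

Derive the expected Dozilish reflex of *lesovide:
Dozilish: start from *lesovide.
  rule 1 (unconditioned shift): lesovide → lesovite
  rule 2 (rhotacism): lesovite → lerovite
  rule 3: no change — lerovite
  rule 4 (intervocalic lenition): lerovite → lerovise
  ⇒ Dozilish lerovise
Dozilish 'lerovise' matches the regular reflex exactly, so the pair is cognate.

yes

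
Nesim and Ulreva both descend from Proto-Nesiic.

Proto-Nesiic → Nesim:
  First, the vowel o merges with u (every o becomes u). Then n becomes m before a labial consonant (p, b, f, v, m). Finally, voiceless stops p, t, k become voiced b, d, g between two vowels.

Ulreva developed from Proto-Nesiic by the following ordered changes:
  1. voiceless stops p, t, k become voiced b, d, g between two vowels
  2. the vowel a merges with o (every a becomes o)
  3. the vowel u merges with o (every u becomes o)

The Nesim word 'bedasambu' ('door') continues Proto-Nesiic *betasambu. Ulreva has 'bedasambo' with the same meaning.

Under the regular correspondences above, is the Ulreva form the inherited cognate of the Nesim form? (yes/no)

Derive the expected Ulreva reflex of *betasambu:
Ulreva: *betasambu > bedasambu > bedosombu > bedosombo  (by intervocalic voicing, vowel merger, vowel merger)
The regular Ulreva reflex would be 'bedosombo', but the attested form is 'bedasambo'. The correspondence is irregular, so they are not cognates (the Ulreva form has a different source).

no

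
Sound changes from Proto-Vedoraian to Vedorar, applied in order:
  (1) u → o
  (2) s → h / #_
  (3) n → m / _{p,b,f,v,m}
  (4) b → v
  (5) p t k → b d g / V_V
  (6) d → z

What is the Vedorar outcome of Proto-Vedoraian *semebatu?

Vedorar: *semebatu > semebato > hemebato > hemevato > hemevado > hemevazo  (by vowel merger, debuccalisation, unconditioned shift, intervocalic voicing, unconditioned shift)

hemevazo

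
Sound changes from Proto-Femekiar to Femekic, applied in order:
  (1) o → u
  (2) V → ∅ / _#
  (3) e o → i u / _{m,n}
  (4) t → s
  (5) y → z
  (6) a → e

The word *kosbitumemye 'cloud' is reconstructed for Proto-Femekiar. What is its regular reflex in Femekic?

Femekic: start from *kosbitumemye.
  rule 1 (vowel merger): kosbitumemye → kusbitumemye
  rule 2 (apocope): kusbitumemye → kusbitumemy
  rule 3 (pre-nasal raising): kusbitumemy → kusbitumimy
  rule 4 (unconditioned shift): kusbitumimy → kusbisumimy
  rule 5 (unconditioned shift): kusbisumimy → kusbisumimz
  rule 6: no change — kusbisumimz
  ⇒ Femekic kusbisumimz

kusbisumimz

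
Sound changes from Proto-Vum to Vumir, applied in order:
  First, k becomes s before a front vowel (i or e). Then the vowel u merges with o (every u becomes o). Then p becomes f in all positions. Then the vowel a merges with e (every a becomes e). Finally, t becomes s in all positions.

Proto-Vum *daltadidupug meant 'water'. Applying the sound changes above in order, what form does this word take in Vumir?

Vumir: *daltadidupug > daltadidopog > daltadidofog > deltedidofog > delsedidofog  (by vowel merger, unconditioned shift, vowel merger, unconditioned shift)

delsedidofog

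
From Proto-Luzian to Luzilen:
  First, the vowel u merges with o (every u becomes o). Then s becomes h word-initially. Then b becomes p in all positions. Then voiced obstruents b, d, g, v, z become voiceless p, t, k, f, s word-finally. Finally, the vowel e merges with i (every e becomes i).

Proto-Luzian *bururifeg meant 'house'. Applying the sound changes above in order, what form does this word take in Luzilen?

Luzilen: start from *bururifeg.
  rule 1 (vowel merger): bururifeg → bororifeg
  rule 2: no change — bororifeg
  rule 3 (unconditioned shift): bororifeg → pororifeg
  rule 4 (final devoicing): pororifeg → pororifek
  rule 5 (vowel merger): pororifek → pororifik
  ⇒ Luzilen pororifik

pororifik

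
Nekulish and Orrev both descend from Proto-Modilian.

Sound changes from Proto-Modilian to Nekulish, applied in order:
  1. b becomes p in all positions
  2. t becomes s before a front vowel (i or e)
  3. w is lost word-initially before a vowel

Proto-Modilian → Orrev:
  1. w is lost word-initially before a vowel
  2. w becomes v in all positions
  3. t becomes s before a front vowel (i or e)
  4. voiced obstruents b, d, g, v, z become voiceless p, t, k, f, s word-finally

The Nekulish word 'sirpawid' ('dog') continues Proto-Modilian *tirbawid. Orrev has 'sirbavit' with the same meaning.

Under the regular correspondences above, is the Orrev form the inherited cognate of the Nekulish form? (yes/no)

Derive the expected Orrev reflex of *tirbawid:
Orrev: *tirbawid
  tirbawid (rule 1 does not apply)
  tirbawid → tirbavid   [unconditioned shift]
  tirbavid → sirbavid   [palatalisation]
  sirbavid → sirbavit   [final devoicing]
  giving Orrev sirbavit.
Orrev 'sirbavit' matches the regular reflex exactly, so the pair is cognate.

yes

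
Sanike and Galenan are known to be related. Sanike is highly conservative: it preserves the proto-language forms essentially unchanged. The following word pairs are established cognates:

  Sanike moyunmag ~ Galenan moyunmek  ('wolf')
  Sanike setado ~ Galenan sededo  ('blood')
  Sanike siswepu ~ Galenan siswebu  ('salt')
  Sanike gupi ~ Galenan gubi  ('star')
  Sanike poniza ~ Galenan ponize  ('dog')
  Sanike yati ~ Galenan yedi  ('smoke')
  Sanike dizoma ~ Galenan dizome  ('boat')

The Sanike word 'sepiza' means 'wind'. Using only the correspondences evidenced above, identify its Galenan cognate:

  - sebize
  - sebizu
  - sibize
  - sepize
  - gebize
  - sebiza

sebize

gupi ~ gubi — Sanike p corresponds to Galenan b between vowels (before a front vowel).
poniza ~ ponize, dizoma ~ dizome — Sanike a corresponds to Galenan e word-finally.
Applying these to Sanike 'sepiza':
  sepiza → sebiza   (p→b between vowels (before a front vowel))
  sebiza → sebize   (a→e word-finally)
So the Galenan cognate is 'sebize'.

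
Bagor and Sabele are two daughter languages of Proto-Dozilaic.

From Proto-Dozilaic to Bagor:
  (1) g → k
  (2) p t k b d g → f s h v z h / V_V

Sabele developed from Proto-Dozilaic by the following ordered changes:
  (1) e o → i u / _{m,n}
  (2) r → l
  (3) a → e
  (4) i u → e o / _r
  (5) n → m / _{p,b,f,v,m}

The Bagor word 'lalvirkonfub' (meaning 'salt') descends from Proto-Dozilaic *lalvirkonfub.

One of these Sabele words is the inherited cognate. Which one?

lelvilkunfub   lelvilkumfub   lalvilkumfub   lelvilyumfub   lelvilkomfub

lelvilkumfub

Sabele: *lalvirkonfub
  lalvirkonfub → lalvirkunfub   [pre-nasal raising]
  lalvirkunfub → lalvilkunfub   [unconditioned shift]
  lalvilkunfub → lelvilkunfub   [vowel merger]
  lelvilkunfub (rule 4 does not apply)
  lelvilkunfub → lelvilkumfub   [nasal place assimilation]
  giving Sabele lelvilkumfub.
The other candidates each miss or misapply at least one Sabele change.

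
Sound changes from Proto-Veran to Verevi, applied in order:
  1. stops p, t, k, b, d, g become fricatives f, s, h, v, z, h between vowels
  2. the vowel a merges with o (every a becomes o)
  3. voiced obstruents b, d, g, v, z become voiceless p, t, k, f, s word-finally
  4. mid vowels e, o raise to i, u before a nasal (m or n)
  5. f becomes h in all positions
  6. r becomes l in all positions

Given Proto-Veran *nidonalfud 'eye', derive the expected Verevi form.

Verevi: start from *nidonalfud.
  rule 1 (intervocalic lenition): nidonalfud → nizonalfud
  rule 2 (vowel merger): nizonalfud → nizonolfud
  rule 3 (final devoicing): nizonolfud → nizonolfut
  rule 4 (pre-nasal raising): nizonolfut → nizunolfut
  rule 5 (unconditioned shift): nizunolfut → nizunolhut
  rule 6: no change — nizunolhut
  ⇒ Verevi nizunolhut

nizunolhut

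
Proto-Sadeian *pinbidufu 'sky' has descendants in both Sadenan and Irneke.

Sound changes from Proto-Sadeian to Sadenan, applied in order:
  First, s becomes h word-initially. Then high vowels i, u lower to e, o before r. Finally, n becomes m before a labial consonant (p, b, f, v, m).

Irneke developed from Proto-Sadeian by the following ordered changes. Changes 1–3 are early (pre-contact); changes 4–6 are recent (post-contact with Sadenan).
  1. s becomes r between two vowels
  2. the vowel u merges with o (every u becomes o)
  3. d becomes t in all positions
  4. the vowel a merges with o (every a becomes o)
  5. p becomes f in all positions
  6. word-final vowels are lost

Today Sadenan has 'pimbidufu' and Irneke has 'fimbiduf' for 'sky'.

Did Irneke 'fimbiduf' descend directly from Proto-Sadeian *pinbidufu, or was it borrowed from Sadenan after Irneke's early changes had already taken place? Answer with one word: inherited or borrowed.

If inherited, *pinbidufu would pass through all of Irneke's changes:
Irneke: *pinbidufu
  pinbidufu (rule 1 does not apply)
  pinbidufu → pinbidofo   [vowel merger]
  pinbidofo → pinbitofo   [unconditioned shift]
  pinbitofo (rule 4 does not apply)
  pinbitofo → finbitofo   [unconditioned shift]
  finbitofo → finbitof   [apocope]
  giving Irneke finbitof.
If borrowed from Sadenan 'pimbidufu' after the early changes, it would undergo only the recent ones:
  rule 4 (vowel merger): no change (pimbidufu)
  rule 5 (unconditioned shift): pimbidufu → fimbidufu
  rule 6 (apocope): fimbidufu → fimbiduf
  ⇒ as a loan: fimbiduf
Irneke 'fimbiduf' matches the loan outcome 'fimbiduf', not the inherited 'finbitof' — it skipped the early Irneke changes, so it was borrowed from Sadenan.

borrowed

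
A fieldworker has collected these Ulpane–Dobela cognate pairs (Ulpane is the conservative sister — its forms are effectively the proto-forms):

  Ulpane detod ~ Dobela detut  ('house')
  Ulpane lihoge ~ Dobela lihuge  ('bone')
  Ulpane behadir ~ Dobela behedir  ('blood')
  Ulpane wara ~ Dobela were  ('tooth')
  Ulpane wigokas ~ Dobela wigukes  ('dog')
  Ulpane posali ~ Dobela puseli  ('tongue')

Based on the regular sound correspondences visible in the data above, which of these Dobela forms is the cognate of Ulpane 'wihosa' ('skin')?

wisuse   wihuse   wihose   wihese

detod ~ detut, lihoge ~ lihuge — Ulpane o corresponds to Dobela u after a consonant, before a consonant other than r, m, n, p, b, f, v.
wara ~ were — Ulpane a corresponds to Dobela e word-finally.
Applying these to Ulpane 'wihosa':
  wihosa → wihusa   (o→u after a consonant, before a consonant other than r, m, n, p, b, f, v)
  wihusa → wihuse   (a→e word-finally)
So the Dobela cognate is 'wihuse'.

wihuse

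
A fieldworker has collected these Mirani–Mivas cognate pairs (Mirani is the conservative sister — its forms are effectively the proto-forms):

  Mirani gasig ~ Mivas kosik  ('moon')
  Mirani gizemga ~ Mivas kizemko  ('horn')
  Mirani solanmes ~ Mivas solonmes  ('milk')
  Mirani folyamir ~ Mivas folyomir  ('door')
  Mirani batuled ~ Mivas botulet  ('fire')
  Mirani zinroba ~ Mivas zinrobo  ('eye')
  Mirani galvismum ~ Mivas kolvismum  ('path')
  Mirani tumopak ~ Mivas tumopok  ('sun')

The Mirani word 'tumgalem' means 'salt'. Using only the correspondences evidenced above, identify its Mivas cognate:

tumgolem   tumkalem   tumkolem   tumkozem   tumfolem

gizemga ~ kizemko — Mirani g corresponds to Mivas k after a consonant, before a back vowel.
gasig ~ kosik, batuled ~ botulet — Mirani a corresponds to Mivas o after a consonant, before a consonant other than r, m, n, p, b, f, v.
Applying these to Mirani 'tumgalem':
  tumgalem → tumkalem   (g→k after a consonant, before a back vowel)
  tumkalem → tumkolem   (a→o after a consonant, before a consonant other than r, m, n, p, b, f, v)
So the Mivas cognate is 'tumkolem'.

tumkolem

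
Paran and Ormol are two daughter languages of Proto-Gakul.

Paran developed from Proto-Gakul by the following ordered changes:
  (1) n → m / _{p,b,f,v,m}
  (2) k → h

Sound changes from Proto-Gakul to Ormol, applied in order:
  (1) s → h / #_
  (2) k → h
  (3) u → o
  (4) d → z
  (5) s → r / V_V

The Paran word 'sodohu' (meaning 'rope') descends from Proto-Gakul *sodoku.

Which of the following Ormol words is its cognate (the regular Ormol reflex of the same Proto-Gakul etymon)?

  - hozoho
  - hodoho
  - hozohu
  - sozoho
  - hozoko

hozoho

Ormol: *sodoku > hodoku > hodohu > hodoho > hozoho  (by debuccalisation, unconditioned shift, vowel merger, unconditioned shift)
Among the options, 'hozoho' alone shows every Ormol change applied in order.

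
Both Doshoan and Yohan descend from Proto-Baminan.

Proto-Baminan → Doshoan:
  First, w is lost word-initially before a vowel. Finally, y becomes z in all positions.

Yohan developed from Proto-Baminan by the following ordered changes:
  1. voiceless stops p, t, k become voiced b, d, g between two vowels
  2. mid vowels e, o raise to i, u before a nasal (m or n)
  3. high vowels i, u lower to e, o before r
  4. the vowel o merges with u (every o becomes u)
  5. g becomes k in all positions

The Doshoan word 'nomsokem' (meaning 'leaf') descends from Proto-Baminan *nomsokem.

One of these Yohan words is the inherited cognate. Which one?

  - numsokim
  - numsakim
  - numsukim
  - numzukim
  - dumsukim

Yohan: start from *nomsokem.
  rule 1 (intervocalic voicing): nomsokem → nomsogem
  rule 2 (pre-nasal raising): nomsogem → numsogim
  rule 3: no change — numsogim
  rule 4 (vowel merger): numsogim → numsugim
  rule 5 (unconditioned shift): numsugim → numsukim
  ⇒ Yohan numsukim
Only 'numsukim' matches the regular Yohan development of *nomsokem.

numsukim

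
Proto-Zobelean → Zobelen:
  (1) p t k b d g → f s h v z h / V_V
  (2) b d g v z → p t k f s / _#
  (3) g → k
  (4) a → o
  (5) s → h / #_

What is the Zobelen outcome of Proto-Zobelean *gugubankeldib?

kuhuvonkeldip

Zobelen: *gugubankeldib
  gugubankeldib → guhuvankeldib   [intervocalic lenition]
  guhuvankeldib → guhuvankeldip   [final devoicing]
  guhuvankeldip → kuhuvankeldip   [unconditioned shift]
  kuhuvankeldip → kuhuvonkeldip   [vowel merger]
  kuhuvonkeldip (rule 5 does not apply)
  giving Zobelen kuhuvonkeldip.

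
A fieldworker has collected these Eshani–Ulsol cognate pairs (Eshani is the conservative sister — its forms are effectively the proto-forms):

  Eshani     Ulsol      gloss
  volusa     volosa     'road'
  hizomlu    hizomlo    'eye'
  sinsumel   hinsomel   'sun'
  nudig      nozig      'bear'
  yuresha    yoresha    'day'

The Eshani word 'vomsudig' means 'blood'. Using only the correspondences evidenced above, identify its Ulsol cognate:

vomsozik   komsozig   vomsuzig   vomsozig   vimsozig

volusa ~ volosa, nudig ~ nozig — Eshani u corresponds to Ulsol o after a consonant, before a consonant other than r, m, n, p, b, f, v.
nudig ~ nozig — Eshani d corresponds to Ulsol z between vowels (before a front vowel).
Applying these to Eshani 'vomsudig':
  vomsudig → vomsodig   (u→o after a consonant, before a consonant other than r, m, n, p, b, f, v)
  vomsodig → vomsozig   (d→z between vowels (before a front vowel))
So the Ulsol cognate is 'vomsozig'.

vomsozig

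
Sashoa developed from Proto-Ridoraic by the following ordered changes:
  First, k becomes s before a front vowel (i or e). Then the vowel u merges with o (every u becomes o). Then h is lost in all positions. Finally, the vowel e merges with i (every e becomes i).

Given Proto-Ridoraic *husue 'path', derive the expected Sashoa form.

Sashoa: start from *husue.
  rule 1: no change — husue
  rule 2 (vowel merger): husue → hosoe
  rule 3 (h-loss): hosoe → osoe
  rule 4 (vowel merger): osoe → osoi
  ⇒ Sashoa osoi

osoi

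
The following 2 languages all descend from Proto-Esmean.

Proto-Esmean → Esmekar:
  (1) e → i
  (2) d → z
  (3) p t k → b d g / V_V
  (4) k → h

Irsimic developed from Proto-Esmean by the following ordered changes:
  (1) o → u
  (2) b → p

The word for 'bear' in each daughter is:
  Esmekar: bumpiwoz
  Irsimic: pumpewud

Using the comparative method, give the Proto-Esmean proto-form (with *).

Position 7: Esmekar has o, Irsimic has u. Esmekar preserves o here (none of its changes turn any other segment into o), so the proto-segment is *o.
Position 5: Esmekar has i, Irsimic has e. Irsimic preserves e here (none of its changes turn any other segment into e), so the proto-segment is *e.
Position 1: Esmekar has b, Irsimic has p. Taking the neighbouring segments as reconstructed: Esmekar b can only go back to *b; Irsimic p could go back to *p or *b — the one source consistent with every daughter is *b.
Continuing position by position gives *bumpewod; check it forward:
Esmekar: *bumpewod > bumpiwod > bumpiwoz  (by vowel merger, unconditioned shift)
Irsimic: start from *bumpewod.
  rule 1 (vowel merger): bumpewod → bumpewud
  rule 2 (unconditioned shift): bumpewud → pumpewud
  ⇒ Irsimic pumpewud
Only *bumpewod yields all of Esmekar bumpiwoz, Irsimic pumpewud.

*bumpewod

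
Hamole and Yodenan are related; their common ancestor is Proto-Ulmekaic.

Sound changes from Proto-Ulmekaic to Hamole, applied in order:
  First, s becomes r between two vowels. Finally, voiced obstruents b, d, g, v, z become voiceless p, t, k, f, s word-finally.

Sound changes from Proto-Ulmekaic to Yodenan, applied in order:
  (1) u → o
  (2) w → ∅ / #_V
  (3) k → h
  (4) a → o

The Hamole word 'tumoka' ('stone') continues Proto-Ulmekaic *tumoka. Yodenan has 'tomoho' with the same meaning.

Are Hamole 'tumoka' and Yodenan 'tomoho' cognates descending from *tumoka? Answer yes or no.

Derive the expected Yodenan reflex of *tumoka:
Yodenan: start from *tumoka.
  rule 1 (vowel merger): tumoka → tomoka
  rule 2: no change — tomoka
  rule 3 (unconditioned shift): tomoka → tomoha
  rule 4 (vowel merger): tomoha → tomoho
  ⇒ Yodenan tomoho
Yodenan 'tomoho' matches the regular reflex exactly, so the pair is cognate.

yes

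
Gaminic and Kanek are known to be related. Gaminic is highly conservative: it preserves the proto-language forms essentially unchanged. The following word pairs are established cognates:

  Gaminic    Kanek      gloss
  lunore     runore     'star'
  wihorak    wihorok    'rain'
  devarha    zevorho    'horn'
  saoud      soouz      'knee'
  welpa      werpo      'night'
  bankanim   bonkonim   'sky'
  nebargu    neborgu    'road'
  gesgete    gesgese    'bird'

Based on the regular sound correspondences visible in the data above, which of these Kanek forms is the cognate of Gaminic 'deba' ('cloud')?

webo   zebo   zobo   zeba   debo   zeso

devarha ~ zevorho — Gaminic d corresponds to Kanek z word-initially before a front vowel.
devarha ~ zevorho, welpa ~ werpo — Gaminic a corresponds to Kanek o word-finally.
Applying these to Gaminic 'deba':
  deba → zeba   (d→z word-initially before a front vowel)
  zeba → zebo   (a→o word-finally)
So the Kanek cognate is 'zebo'.

zebo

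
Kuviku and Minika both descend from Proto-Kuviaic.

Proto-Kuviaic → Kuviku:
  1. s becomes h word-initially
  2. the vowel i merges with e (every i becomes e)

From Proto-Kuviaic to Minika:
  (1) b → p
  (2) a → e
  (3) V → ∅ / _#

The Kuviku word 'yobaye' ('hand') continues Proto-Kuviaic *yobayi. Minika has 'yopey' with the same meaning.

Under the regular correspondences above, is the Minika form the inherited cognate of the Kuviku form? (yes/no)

yes

Derive the expected Minika reflex of *yobayi:
Minika: *yobayi > yopayi > yopeyi > yopey  (by unconditioned shift, vowel merger, apocope)
Minika 'yopey' matches the regular reflex exactly, so the pair is cognate.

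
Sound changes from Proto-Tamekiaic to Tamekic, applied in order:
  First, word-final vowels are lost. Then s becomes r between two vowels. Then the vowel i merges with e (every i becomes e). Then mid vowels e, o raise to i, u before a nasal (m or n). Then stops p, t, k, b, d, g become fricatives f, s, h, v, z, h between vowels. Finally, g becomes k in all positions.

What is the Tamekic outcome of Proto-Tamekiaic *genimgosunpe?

Tamekic: *genimgosunpe > genimgosunp > genimgorunp > genemgorunp > ginimgorunp > kinimkorunp  (by apocope, rhotacism, vowel merger, pre-nasal raising, unconditioned shift)

kinimkorunp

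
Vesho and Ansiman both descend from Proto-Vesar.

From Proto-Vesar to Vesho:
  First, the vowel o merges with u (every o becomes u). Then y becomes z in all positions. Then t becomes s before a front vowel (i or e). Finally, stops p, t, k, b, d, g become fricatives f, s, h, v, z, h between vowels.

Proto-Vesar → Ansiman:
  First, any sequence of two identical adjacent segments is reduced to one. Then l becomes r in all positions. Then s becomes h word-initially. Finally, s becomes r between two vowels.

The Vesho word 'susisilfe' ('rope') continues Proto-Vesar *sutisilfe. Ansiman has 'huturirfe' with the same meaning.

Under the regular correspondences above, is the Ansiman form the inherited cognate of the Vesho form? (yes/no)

Derive the expected Ansiman reflex of *sutisilfe:
Ansiman: *sutisilfe
  sutisilfe (rule 1 does not apply)
  sutisilfe → sutisirfe   [unconditioned shift]
  sutisirfe → hutisirfe   [debuccalisation]
  hutisirfe → hutirirfe   [rhotacism]
  giving Ansiman hutirirfe.
The regular Ansiman reflex would be 'hutirirfe', but the attested form is 'huturirfe'. The correspondence is irregular, so they are not cognates (the Ansiman form has a different source).

no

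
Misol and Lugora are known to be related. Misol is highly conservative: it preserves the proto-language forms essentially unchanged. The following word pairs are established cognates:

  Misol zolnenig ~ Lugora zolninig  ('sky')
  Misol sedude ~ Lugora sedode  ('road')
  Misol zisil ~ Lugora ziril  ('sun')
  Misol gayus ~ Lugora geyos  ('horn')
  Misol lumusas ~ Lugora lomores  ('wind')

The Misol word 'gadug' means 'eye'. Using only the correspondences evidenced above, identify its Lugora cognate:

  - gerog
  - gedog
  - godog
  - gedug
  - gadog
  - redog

gedog

gayus ~ geyos, lumusas ~ lomores — Misol a corresponds to Lugora e after a consonant, before a consonant other than r, m, n, p, b, f, v.
sedude ~ sedode, gayus ~ geyos — Misol u corresponds to Lugora o after a consonant, before a consonant other than r, m, n, p, b, f, v.
Applying these to Misol 'gadug':
  gadug → gedug   (a→e after a consonant, before a consonant other than r, m, n, p, b, f, v)
  gedug → gedog   (u→o after a consonant, before a consonant other than r, m, n, p, b, f, v)
So the Lugora cognate is 'gedog'.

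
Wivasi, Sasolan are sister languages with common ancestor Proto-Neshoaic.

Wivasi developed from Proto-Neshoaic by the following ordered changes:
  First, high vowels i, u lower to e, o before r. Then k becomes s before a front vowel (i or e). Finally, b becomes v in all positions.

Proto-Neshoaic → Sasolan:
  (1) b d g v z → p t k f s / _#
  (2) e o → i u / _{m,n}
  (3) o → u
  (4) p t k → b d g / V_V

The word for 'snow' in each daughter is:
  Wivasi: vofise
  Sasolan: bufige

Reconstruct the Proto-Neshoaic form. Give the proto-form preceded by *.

Position 1: Wivasi has v, Sasolan has b. Taking the neighbouring segments as reconstructed: Wivasi v could go back to *b or *v; Sasolan b can only go back to *b — the one source consistent with every daughter is *b.
Position 5: Wivasi has s, Sasolan has g. Taking the neighbouring segments as reconstructed: Wivasi s could go back to *k or *s; Sasolan g could go back to *k or *g — the one source consistent with every daughter is *k.
This points to *bofike. Verify forward in each daughter:
Wivasi: *bofike > bofise > vofise  (by palatalisation, unconditioned shift)
Sasolan: start from *bofike.
  rule 1: no change — bofike
  rule 2: no change — bofike
  rule 3 (vowel merger): bofike → bufike
  rule 4 (intervocalic voicing): bufike → bufige
  ⇒ Sasolan bufige
No other proto-form is consistent with every reflex, so the reconstruction is *bofike.

*bofike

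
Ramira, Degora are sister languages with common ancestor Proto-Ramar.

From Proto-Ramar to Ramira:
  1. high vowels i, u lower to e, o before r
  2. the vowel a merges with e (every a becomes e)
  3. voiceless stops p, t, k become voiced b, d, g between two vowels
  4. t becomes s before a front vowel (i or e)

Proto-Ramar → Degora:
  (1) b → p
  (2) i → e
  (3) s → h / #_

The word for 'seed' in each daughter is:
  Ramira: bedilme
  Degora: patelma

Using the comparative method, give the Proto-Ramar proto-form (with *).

Position 4: Ramira has i, Degora has e. Ramira preserves i here (none of its changes turn any other segment into i), so the proto-segment is *i.
Position 2: Ramira has e, Degora has a. Degora preserves a here (none of its changes turn any other segment into a), so the proto-segment is *a.
Position 7: Ramira has e, Degora has a. Degora preserves a here (none of its changes turn any other segment into a), so the proto-segment is *a.
Verify the candidate proto-form against each daughter:
Ramira: *batilma
  batilma (rule 1 does not apply)
  batilma → betilme   [vowel merger]
  betilme → bedilme   [intervocalic voicing]
  bedilme (rule 4 does not apply)
  giving Ramira bedilme.
Degora: start from *batilma.
  rule 1 (unconditioned shift): batilma → patilma
  rule 2 (vowel merger): patilma → patelma
  rule 3: no change — patelma
  ⇒ Degora patelma
*batilma is the unique common source.

*batilma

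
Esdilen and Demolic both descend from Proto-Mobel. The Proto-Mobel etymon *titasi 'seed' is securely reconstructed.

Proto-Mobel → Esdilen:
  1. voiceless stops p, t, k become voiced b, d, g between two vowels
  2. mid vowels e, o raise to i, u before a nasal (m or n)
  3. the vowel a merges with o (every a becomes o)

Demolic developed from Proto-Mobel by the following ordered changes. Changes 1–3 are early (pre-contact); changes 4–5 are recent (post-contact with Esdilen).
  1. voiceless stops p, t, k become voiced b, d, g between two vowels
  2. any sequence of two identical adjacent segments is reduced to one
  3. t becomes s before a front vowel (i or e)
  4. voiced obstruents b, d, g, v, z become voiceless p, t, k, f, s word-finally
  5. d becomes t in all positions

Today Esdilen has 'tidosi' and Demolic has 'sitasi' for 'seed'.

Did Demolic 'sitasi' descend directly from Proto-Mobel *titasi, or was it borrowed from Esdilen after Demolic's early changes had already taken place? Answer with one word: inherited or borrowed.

If inherited, *titasi would pass through all of Demolic's changes:
Demolic: start from *titasi.
  rule 1 (intervocalic voicing): titasi → tidasi
  rule 2: no change — tidasi
  rule 3 (palatalisation): tidasi → sidasi
  rule 4: no change — sidasi
  rule 5 (unconditioned shift): sidasi → sitasi
  ⇒ Demolic sitasi
If borrowed from Esdilen 'tidosi' after the early changes, it would undergo only the recent ones:
  rule 4 (final devoicing): no change (tidosi)
  rule 5 (unconditioned shift): tidosi → titosi
  ⇒ as a loan: titosi
Demolic 'sitasi' matches the inherited outcome exactly, so it is an inherited cognate, not a loan.

inherited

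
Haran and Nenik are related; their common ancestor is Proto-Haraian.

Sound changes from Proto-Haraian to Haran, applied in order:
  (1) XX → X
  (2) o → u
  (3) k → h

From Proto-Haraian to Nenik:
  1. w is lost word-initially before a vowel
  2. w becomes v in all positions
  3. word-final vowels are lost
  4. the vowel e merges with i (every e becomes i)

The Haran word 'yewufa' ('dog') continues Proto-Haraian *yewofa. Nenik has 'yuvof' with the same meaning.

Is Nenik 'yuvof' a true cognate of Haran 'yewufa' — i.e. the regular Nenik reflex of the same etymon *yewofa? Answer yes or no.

no

Derive the expected Nenik reflex of *yewofa:
Nenik: *yewofa
  yewofa (rule 1 does not apply)
  yewofa → yevofa   [unconditioned shift]
  yevofa → yevof   [apocope]
  yevof → yivof   [vowel merger]
  giving Nenik yivof.
The regular Nenik reflex would be 'yivof', but the attested form is 'yuvof'. The correspondence is irregular, so they are not cognates (the Nenik form has a different source).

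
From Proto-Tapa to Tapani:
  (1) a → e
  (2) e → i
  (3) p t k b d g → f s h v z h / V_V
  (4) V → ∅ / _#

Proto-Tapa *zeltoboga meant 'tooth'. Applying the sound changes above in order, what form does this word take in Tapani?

ziltovoh

Tapani: *zeltoboga > zeltoboge > ziltobogi > ziltovohi > ziltovoh  (by vowel merger, vowel merger, intervocalic lenition, apocope)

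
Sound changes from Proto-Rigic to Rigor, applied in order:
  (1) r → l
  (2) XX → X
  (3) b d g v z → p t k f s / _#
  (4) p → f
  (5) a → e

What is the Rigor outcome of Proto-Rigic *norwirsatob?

Rigor: *norwirsatob
  norwirsatob → nolwilsatob   [unconditioned shift]
  nolwilsatob (rule 2 does not apply)
  nolwilsatob → nolwilsatop   [final devoicing]
  nolwilsatop → nolwilsatof   [unconditioned shift]
  nolwilsatof → nolwilsetof   [vowel merger]
  giving Rigor nolwilsetof.

nolwilsetof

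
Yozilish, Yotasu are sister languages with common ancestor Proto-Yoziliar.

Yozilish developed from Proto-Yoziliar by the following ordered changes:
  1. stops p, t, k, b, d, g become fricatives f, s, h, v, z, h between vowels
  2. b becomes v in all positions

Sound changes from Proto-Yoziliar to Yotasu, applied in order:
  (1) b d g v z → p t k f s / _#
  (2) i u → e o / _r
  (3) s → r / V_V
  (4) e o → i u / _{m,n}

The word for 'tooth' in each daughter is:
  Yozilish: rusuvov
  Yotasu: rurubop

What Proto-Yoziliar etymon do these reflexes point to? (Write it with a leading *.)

Position 5: Yozilish has v, Yotasu has b. Yotasu preserves b here (none of its changes turn any other segment into b), so the proto-segment is *b.
Position 7: Yozilish has v, Yotasu has p. Taking the neighbouring segments as reconstructed: Yozilish v could go back to *b or *v; Yotasu p could go back to *p or *b — the one source consistent with every daughter is *b.
Continuing position by position gives *rusubob; check it forward:
Yozilish: *rusubob
  rusubob → rusuvob   [intervocalic lenition]
  rusuvob → rusuvov   [unconditioned shift]
  giving Yozilish rusuvov.
Yotasu: *rusubob
  rusubob → rusubop   [final devoicing]
  rusubop (rule 2 does not apply)
  rusubop → rurubop   [rhotacism]
  rurubop (rule 4 does not apply)
  giving Yotasu rurubop.
Only *rusubob yields all of Yozilish rusuvov, Yotasu rurubop.

*rusubob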